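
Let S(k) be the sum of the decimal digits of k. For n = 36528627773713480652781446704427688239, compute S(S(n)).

First digit sum: 182.
1+8+2 = 11.

11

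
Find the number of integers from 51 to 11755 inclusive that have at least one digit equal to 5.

The integers in [51, 11755] that have at least one digit equal to 5: 51, 52, 53, 54, 55, 56, …, 11754, 11755.
3929 qualify.

3929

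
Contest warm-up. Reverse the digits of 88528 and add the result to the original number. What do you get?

171116

Reverse of 88528 is 82588.
88528 + 82588 = 171116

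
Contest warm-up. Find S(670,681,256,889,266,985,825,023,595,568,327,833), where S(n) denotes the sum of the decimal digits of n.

186

6+7+0+6+8+1+2+5+6+8+8+9+2+6+6+9+8+5+8+2+5+0+2+3+5+9+5+5+6+8+3+2+7+8+3+3 = 186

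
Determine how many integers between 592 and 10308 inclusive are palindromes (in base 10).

135

The integers in [592, 10308] that are palindromes (in base 10): 595, 606, 616, 626, 636, 646, …, 10201, 10301.
135 qualify.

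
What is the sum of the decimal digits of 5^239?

794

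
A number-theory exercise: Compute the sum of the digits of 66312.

18

6+6+3+1+2 = 18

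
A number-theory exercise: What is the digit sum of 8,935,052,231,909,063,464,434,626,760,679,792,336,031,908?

8+9+3+5+0+5+2+2+3+1+9+0+9+0+6+3+4+6+4+4+3+4+6+2+6+7+6+0+6+7+9+7+9+2+3+3+6+0+3+1+9+0+8 = 190

190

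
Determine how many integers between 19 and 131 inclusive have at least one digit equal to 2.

29

The integers in [19, 131] that have at least one digit equal to 2: 20, 21, 22, 23, 24, 25, …, 128, 129.
29 qualify.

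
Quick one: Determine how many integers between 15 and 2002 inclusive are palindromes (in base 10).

The integers in [15, 2002] that are palindromes (in base 10): 22, 33, 44, 55, 66, 77, …, 1991, 2002.
109 qualify.

109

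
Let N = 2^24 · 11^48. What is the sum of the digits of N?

2^24 · 11^48 = 1627679086931297801008850614209401199184636500769238941696
Sum of its 58 digits: 262.

262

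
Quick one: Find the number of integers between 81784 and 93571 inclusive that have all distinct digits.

3608

The integers in [81784, 93571] that have all distinct digits: 81790, 81792, 81793, 81794, 81795, 81796, …, 93570, 93571.
3608 qualify.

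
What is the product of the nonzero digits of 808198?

8×8×1×9×8 = 4608

4608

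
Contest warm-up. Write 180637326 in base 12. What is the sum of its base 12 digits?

45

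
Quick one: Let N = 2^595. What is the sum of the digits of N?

857

2^595 = 129672361527531029953512745740348785969138944757576153124864291552832900356653379574990845279596993571506183956603149661949848471106617978371464838566061365220661931356297172615168
Sum of its 180 digits: 857.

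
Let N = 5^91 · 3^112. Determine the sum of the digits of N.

5^91 · 3^112 = 1106243987202520683405556352353977306539169541046080173345273352377017195735837973291637581496615894138813018798828125
Sum of its 118 digits: 522.

522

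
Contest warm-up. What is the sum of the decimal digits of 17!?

17! = 355687428096000
Sum of its 15 digits: 63.

63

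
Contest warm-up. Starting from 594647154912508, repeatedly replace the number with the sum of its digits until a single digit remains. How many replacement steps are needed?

2

594647154912508 → 70 → 7 (2 steps)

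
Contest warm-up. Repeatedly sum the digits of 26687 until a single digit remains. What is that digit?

2

2+6+6+8+7 = 29
2+9 = 11
1+1 = 2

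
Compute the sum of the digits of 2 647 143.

27

2+6+4+7+1+4+3 = 27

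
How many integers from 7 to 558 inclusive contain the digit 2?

The integers in [7, 558] that contain the digit 2: 12, 20, 21, 22, 23, 24, …, 542, 552.
190 qualify.

190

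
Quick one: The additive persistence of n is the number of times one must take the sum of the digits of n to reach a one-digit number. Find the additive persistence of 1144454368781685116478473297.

2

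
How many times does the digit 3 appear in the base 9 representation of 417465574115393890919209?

417465574115393890919209 in base 9 is 5208257055135785086206474.
The digit 3 appears 1 time.

1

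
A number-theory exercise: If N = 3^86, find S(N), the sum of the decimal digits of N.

3^86 = 107752636643058178097424660240453423951129
Sum of its 42 digits: 171.

171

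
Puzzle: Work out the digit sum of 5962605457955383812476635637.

5+9+6+2+6+0+5+4+5+7+9+5+5+3+8+3+8+1+2+4+7+6+6+3+5+6+3+7 = 140

140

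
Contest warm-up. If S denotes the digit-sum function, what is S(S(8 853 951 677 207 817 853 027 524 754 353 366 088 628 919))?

6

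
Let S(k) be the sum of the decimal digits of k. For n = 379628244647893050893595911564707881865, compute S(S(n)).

4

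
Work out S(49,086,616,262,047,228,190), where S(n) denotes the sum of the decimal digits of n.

4+9+0+8+6+6+1+6+2+6+2+0+4+7+2+2+8+1+9+0 = 83

83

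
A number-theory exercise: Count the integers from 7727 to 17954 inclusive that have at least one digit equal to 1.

The integers in [7727, 17954] that have at least one digit equal to 1: 7731, 7741, 7751, 7761, 7771, 7781, …, 17953, 17954.
8542 qualify.

8542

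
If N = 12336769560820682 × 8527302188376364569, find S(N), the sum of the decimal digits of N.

12336769560820682 × 8527302188376364569 = 105199362073481123652862811267216058
Sum of its 36 digits: 141.

141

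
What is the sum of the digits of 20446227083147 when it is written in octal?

47

20446227083147 in base 8 is 451420206427613.
Digit sum: 4+5+1+4+2+0+2+0+6+4+2+7+6+1+3 = 47.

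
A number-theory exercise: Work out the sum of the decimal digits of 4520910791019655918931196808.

127

4+5+2+0+9+1+0+7+9+1+0+1+9+6+5+5+9+1+8+9+3+1+1+9+6+8+0+8 = 127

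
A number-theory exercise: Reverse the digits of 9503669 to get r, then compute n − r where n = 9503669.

Reverse of 9503669 is 9663059.
9503669 − 9663059 = -159390

-159390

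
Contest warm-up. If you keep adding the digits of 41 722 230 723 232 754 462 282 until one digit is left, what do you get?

4+1+7+2+2+2+3+0+7+2+3+2+3+2+7+5+4+4+6+2+2+8+2 = 80
8+0 = 8
(Equivalently, 41 722 230 723 232 754 462 282 mod 9 = 8.)

8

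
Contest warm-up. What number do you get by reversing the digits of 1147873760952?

Reversing 1147873760952 gives 2590673787411.

2590673787411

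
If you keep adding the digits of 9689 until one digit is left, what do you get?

9+6+8+9 = 32
3+2 = 5

5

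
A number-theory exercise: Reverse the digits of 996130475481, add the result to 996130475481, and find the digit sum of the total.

Reversal of 996130475481 is 184574031699; 996130475481 + 184574031699 = 1180704507180.
Digit sum of 1180704507180: 1+1+8+0+7+0+4+5+0+7+1+8+0 = 42.

42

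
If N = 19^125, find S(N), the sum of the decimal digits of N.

19^125 = 6985542176085217222851596560258580948420433440428974096385224930781994780974024536243893621456715550276088843210040689109537673913336015951278562374199998902499
Sum of its 160 digits: 739.

739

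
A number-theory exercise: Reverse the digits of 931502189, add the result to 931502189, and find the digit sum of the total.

40

Reversal of 931502189 is 981205139; 931502189 + 981205139 = 1912707328.
Digit sum of 1912707328: 1+9+1+2+7+0+7+3+2+8 = 40.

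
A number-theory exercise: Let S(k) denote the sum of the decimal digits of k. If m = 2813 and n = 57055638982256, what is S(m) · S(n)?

994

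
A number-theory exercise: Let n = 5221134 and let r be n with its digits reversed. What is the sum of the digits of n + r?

Reversal of 5221134 is 4311225; 5221134 + 4311225 = 9532359.
Digit sum of 9532359: 9+5+3+2+3+5+9 = 36.

36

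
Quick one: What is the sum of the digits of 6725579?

41

6+7+2+5+5+7+9 = 41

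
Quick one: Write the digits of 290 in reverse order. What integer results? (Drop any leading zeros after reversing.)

Reversing 290 gives 92.

92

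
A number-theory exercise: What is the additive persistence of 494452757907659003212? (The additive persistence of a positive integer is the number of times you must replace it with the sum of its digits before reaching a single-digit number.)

3

494452757907659003212 → 91 → 10 → 1 (3 steps)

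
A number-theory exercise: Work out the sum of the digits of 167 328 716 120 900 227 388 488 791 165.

1+6+7+3+2+8+7+1+6+1+2+0+9+0+0+2+2+7+3+8+8+4+8+8+7+9+1+1+6+5 = 132

132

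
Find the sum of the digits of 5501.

11

5+5+0+1 = 11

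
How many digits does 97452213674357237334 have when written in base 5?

29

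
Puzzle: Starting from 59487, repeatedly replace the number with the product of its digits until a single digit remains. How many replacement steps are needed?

59487 → 10080 → 0 (2 steps)

2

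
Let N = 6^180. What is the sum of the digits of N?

6^180 = 116741446195279078628053382791335881633270131715832481723779676398836856930282974584939114053628368372944886748404030500135265750611474251776
Sum of its 141 digits: 639.

639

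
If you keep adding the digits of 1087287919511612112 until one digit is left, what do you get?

1+0+8+7+2+8+7+9+1+9+5+1+1+6+1+2+1+1+2 = 72
7+2 = 9

9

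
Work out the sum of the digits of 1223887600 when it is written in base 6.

30

1223887600 in base 6 is 321240054144.
Digit sum: 3+2+1+2+4+0+0+5+4+1+4+4 = 30.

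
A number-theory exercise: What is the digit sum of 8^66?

8^66 = 401734511064747568885490523085290650630550748445698208825344
Sum of its 60 digits: 262.

262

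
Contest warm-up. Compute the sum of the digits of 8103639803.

41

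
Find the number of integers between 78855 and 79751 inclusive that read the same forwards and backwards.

The integers in [78855, 79751] that read the same forwards and backwards: 78887, 78987, 79097, 79197, 79297, 79397, 79497, 79597, 79697.
9 qualify.

9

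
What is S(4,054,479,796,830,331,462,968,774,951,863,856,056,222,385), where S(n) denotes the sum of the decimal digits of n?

210

4+0+5+4+4+7+9+7+9+6+8+3+0+3+3+1+4+6+2+9+6+8+7+7+4+9+5+1+8+6+3+8+5+6+0+5+6+2+2+2+3+8+5 = 210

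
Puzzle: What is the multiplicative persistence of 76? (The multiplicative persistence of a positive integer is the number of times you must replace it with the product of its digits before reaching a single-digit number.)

76 → 42 → 8 (2 steps)

2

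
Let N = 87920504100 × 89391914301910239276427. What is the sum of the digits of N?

162

87920504100 × 89391914301910239276427 = 7859382167887947830135081086850700
Sum of its 34 digits: 162.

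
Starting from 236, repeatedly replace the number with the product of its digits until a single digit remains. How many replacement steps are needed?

3

236 → 36 → 18 → 8 (3 steps)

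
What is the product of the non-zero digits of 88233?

1152

8×8×2×3×3 = 1152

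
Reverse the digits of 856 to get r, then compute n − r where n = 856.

198

Reverse of 856 is 658.
856 − 658 = 198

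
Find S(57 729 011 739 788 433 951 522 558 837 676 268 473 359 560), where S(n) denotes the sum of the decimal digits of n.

5+7+7+2+9+0+1+1+7+3+9+7+8+8+4+3+3+9+5+1+5+2+2+5+5+8+8+3+7+6+7+6+2+6+8+4+7+3+3+5+9+5+6+0 = 221

221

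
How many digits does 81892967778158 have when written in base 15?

81892967778158 in base 15 is 97035614A5A8, which has 12 digits.

12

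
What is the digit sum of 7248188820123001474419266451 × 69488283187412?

7248188820123001474419266451 × 69488283187412 = 503664197328540784420755200123357197114812
Sum of its 42 digits: 162.

162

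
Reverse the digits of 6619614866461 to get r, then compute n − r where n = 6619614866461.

Reverse of 6619614866461 is 1646684169166.
6619614866461 − 1646684169166 = 4972930697295

4972930697295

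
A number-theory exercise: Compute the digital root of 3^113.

9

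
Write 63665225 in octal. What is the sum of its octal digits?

63665225 in base 8 is 362672111.
Digit sum: 3+6+2+6+7+2+1+1+1 = 29.

29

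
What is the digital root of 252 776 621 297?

2+5+2+7+7+6+6+2+1+2+9+7 = 56
5+6 = 11
1+1 = 2
(Equivalently, 252 776 621 297 mod 9 = 2.)

2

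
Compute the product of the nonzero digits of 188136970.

1×8×8×1×3×6×9×7 = 72576

72576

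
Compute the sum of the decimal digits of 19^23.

145

19^23 = 257829627945307727248226067259
Sum of its 30 digits: 145.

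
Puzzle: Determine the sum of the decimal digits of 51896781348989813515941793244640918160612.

196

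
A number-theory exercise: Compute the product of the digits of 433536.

4×3×3×5×3×6 = 3240

3240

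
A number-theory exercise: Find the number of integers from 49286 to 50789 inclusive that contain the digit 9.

856

The integers in [49286, 50789] that contain the digit 9: 49286, 49287, 49288, 49289, 49290, 49291, …, 50779, 50789.
856 qualify.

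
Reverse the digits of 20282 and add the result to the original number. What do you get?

Reverse of 20282 is 28202.
20282 + 28202 = 48484

48484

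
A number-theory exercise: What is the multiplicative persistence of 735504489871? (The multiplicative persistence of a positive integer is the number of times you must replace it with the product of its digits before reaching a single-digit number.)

735504489871 → 0 (1 step)

1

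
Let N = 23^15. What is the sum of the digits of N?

89

23^15 = 266635235464391245607
Sum of its 21 digits: 89.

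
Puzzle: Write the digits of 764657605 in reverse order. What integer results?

506756467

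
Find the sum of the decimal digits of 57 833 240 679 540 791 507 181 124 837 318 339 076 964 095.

200

5+7+8+3+3+2+4+0+6+7+9+5+4+0+7+9+1+5+0+7+1+8+1+1+2+4+8+3+7+3+1+8+3+3+9+0+7+6+9+6+4+0+9+5 = 200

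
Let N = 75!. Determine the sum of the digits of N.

432

75! = 24809140811395398091946477116594033660926243886570122837795894512655842677572867409443815424000000000000000000
Sum of its 110 digits: 432.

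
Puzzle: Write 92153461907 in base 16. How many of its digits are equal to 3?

92153461907 in base 16 is 1574C63C93.
The digit 3 appears 2 times.

2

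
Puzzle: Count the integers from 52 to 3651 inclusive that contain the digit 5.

The integers in [52, 3651] that contain the digit 5: 52, 53, 54, 55, 56, 57, …, 3650, 3651.
1008 qualify.

1008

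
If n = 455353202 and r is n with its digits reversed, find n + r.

657706756

Reverse of 455353202 is 202353554.
455353202 + 202353554 = 657706756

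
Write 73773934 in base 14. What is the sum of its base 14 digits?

73773934 in base 14 is 9B2578A.
Digit sum: 9+11+2+5+7+8+10 = 52.

52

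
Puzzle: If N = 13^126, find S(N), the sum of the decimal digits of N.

13^126 = 227437666394005844316500527252761744284852640743712885642637897969492966486940917902690249609396565862882747018937640788915595934095847962009
Sum of its 141 digits: 703.

703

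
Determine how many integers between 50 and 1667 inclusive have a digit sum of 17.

The integers in [50, 1667] that have a digit sum of 17: 89, 98, 179, 188, 197, 269, …, 1655, 1664.
102 qualify.

102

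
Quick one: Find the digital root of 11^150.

The digital root of n equals n mod 9 (or 9 when 9 | n), so we need 11^150 mod 9.
11^150 ≡ 1 (mod 9), so the digital root is 1.

1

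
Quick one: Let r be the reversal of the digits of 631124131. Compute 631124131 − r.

499702995

Reverse of 631124131 is 131421136.
631124131 − 131421136 = 499702995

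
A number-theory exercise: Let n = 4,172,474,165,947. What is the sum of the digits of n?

4+1+7+2+4+7+4+1+6+5+9+4+7 = 61

61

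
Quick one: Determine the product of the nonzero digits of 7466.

1008

7×4×6×6 = 1008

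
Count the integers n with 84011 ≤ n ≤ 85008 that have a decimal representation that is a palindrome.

10

The integers in [84011, 85008] that have a decimal representation that is a palindrome: 84048, 84148, 84248, 84348, 84448, 84548, 84648, 84748, 84848, 84948.
10 qualify.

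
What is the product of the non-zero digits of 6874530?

20160

6×8×7×4×5×3 = 20160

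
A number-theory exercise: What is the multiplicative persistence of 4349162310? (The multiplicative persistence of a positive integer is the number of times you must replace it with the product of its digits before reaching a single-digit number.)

1

4349162310 → 0 (1 step)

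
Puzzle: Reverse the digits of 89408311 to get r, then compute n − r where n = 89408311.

78027813

Reverse of 89408311 is 11380498.
89408311 − 11380498 = 78027813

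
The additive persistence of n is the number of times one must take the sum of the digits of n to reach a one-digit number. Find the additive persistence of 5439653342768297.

3

5439653342768297 → 83 → 11 → 2 (3 steps)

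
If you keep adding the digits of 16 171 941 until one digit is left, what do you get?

3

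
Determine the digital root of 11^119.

5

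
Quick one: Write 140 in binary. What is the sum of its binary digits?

3

140 in base 2 is 10001100.
Digit sum: 1+0+0+0+1+1+0+0 = 3.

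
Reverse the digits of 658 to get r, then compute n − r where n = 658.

-198

Reverse of 658 is 856.
658 − 856 = -198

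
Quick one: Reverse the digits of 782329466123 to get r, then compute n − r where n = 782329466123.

Reverse of 782329466123 is 321664923287.
782329466123 − 321664923287 = 460664542836

460664542836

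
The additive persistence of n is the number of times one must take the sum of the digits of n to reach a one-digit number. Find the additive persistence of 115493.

2

115493 → 23 → 5 (2 steps)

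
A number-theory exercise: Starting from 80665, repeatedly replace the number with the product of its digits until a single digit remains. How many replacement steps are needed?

80665 → 0 (1 step)

1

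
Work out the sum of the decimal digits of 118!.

756

118! = 468452584975429065657431236280838416439267950499862031533310318788629800927518416622330123618486343228862579684398745837012213486653229822121742374957258403779058860032000000000000000000000000000
Sum of its 195 digits: 756.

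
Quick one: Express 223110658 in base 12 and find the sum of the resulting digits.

223110658 in base 12 is 62876B6A.
Digit sum: 6+2+8+7+6+11+6+10 = 56.

56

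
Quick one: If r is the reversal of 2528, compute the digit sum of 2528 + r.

Reversal of 2528 is 8252; 2528 + 8252 = 10780.
Digit sum of 10780: 1+0+7+8+0 = 16.

16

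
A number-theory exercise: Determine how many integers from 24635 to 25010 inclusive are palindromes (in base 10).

The integers in [24635, 25010] that are palindromes (in base 10): 24642, 24742, 24842, 24942.
4 qualify.

4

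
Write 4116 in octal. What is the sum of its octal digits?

7

4116 in base 8 is 10024.
Digit sum: 1+0+0+2+4 = 7.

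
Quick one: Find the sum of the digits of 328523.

23

3+2+8+5+2+3 = 23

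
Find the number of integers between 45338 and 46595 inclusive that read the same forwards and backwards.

13

The integers in [45338, 46595] that read the same forwards and backwards: 45354, 45454, 45554, 45654, 45754, 45854, …, 46464, 46564.
13 qualify.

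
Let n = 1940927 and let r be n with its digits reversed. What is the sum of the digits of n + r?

28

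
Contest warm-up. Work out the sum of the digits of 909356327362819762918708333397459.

9+0+9+3+5+6+3+2+7+3+6+2+8+1+9+7+6+2+9+1+8+7+0+8+3+3+3+3+9+7+4+5+9 = 167

167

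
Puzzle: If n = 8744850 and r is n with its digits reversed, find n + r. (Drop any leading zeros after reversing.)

9329328

Reverse of 8744850 is 584478.
8744850 + 584478 = 9329328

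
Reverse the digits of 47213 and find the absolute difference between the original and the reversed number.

Reverse of 47213 is 31274.
|47213 − 31274| = 15939

15939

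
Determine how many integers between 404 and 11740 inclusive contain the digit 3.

3779

The integers in [404, 11740] that contain the digit 3: 413, 423, 430, 431, 432, 433, …, 11738, 11739.
3779 qualify.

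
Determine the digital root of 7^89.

The digital root of n equals n mod 9 (or 9 when 9 | n), so we need 7^89 mod 9.
7^89 ≡ 4 (mod 9), so the digital root is 4.

4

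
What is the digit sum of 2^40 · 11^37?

2^40 · 11^37 = 373877368607777103781153513428113614438508313706496
Sum of its 51 digits: 221.

221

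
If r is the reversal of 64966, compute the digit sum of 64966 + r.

Reversal of 64966 is 66946; 64966 + 66946 = 131912.
Digit sum of 131912: 1+3+1+9+1+2 = 17.

17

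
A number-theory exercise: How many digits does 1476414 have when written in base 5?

9

1476414 in base 5 is 334221124, which has 9 digits.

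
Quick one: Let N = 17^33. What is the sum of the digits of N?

170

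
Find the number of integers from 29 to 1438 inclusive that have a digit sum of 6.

The integers in [29, 1438] that have a digit sum of 6: 33, 42, 51, 60, 105, 114, …, 1401, 1410.
45 qualify.

45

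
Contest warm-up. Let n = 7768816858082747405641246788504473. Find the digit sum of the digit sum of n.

First digit sum: 170.
1+7+0 = 8.

8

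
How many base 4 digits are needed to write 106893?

106893 in base 4 is 122012031, which has 9 digits.

9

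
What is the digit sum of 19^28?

154

19^28 = 638411683925748518131605316913942641
Sum of its 36 digits: 154.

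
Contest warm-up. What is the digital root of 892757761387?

7

8+9+2+7+5+7+7+6+1+3+8+7 = 70
7+0 = 7
(Equivalently, 892757761387 mod 9 = 7.)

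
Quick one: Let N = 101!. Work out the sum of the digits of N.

101! = 9425947759838359420851623124482936749562312794702543768327889353416977599316221476503087861591808346911623490003549599583369706302603264000000000000000000000000
Sum of its 160 digits: 639.

639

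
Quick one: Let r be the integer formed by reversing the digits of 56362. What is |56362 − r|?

Reverse of 56362 is 26365.
|56362 − 26365| = 29997

29997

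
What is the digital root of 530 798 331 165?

5+3+0+7+9+8+3+3+1+1+6+5 = 51
5+1 = 6

6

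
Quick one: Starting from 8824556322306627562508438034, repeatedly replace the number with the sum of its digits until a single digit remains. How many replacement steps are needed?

8824556322306627562508438034 → 117 → 9 (2 steps)

2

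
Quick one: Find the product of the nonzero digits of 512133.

90

5×1×2×1×3×3 = 90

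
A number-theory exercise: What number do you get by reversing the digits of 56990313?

Reversing 56990313 gives 31309965.

31309965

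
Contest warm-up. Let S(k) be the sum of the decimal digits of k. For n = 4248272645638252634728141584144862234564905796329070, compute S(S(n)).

13

First digit sum: 229.
2+2+9 = 13.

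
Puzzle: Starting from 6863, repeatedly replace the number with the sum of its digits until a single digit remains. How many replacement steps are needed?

6863 → 23 → 5 (2 steps)

2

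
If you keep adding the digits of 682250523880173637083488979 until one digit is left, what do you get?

6

6+8+2+2+5+0+5+2+3+8+8+0+1+7+3+6+3+7+0+8+3+4+8+8+9+7+9 = 132
1+3+2 = 6
(Equivalently, 682250523880173637083488979 mod 9 = 6.)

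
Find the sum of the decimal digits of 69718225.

40

6+9+7+1+8+2+2+5 = 40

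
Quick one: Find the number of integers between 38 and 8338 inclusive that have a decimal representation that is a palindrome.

170

The integers in [38, 8338] that have a decimal representation that is a palindrome: 44, 55, 66, 77, 88, 99, …, 8228, 8338.
170 qualify.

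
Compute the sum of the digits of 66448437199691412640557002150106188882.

161

6+6+4+4+8+4+3+7+1+9+9+6+9+1+4+1+2+6+4+0+5+5+7+0+0+2+1+5+0+1+0+6+1+8+8+8+8+2 = 161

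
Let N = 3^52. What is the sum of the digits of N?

117

3^52 = 6461081889226673298932241
Sum of its 25 digits: 117.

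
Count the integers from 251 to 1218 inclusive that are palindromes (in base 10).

77

The integers in [251, 1218] that are palindromes (in base 10): 252, 262, 272, 282, 292, 303, …, 1001, 1111.
77 qualify.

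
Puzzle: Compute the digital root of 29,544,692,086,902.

2+9+5+4+4+6+9+2+0+8+6+9+0+2 = 66
6+6 = 12
1+2 = 3

3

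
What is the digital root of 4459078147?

4+4+5+9+0+7+8+1+4+7 = 49
4+9 = 13
1+3 = 4

4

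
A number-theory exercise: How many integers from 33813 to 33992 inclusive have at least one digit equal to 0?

The integers in [33813, 33992] that have at least one digit equal to 0: 33820, 33830, 33840, 33850, 33860, 33870, …, 33980, 33990.
27 qualify.

27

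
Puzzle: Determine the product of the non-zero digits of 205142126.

960

2×5×1×4×2×1×2×6 = 960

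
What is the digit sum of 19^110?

19^110 = 460146480715063771187367914458108200219928670232499710530187294007669063159955115005489578393907522018065803181899695914595263633284155035801
Sum of its 141 digits: 613.

613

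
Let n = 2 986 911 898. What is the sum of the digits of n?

2+9+8+6+9+1+1+8+9+8 = 61

61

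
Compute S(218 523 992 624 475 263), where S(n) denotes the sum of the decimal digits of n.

2+1+8+5+2+3+9+9+2+6+2+4+4+7+5+2+6+3 = 80

80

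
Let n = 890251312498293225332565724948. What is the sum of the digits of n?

8+9+0+2+5+1+3+1+2+4+9+8+2+9+3+2+2+5+3+3+2+5+6+5+7+2+4+9+4+8 = 133

133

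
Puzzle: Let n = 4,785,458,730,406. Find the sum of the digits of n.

61

4+7+8+5+4+5+8+7+3+0+4+0+6 = 61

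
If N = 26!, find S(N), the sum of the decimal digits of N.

81

26! = 403291461126605635584000000
Sum of its 27 digits: 81.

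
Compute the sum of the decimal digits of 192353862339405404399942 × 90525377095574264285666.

184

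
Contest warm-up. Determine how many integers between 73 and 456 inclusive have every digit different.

277

The integers in [73, 456] that have every digit different: 73, 74, 75, 76, 78, 79, …, 453, 456.
277 qualify.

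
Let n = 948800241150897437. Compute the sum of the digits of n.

9+4+8+8+0+0+2+4+1+1+5+0+8+9+7+4+3+7 = 80

80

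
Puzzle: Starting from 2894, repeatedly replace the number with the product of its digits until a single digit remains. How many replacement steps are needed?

2894 → 576 → 210 → 0 (3 steps)

3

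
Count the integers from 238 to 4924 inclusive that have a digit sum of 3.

The integers in [238, 4924] that have a digit sum of 3: 300, 1002, 1011, 1020, 1101, 1110, …, 2100, 3000.
11 qualify.

11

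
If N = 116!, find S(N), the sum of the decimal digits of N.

116! = 33931086844518982011982560935885732032396635556994207701963662088123265314176330336254535971207181169698868584991941607780111073928236261199604691797570505851011072000000000000000000000000000
Sum of its 191 digits: 729.

729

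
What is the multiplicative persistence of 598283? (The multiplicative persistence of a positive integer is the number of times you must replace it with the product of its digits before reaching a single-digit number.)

598283 → 17280 → 0 (2 steps)

2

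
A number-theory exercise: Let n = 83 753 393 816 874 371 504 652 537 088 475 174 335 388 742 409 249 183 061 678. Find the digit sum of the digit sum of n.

First digit sum: 278.
2+7+8 = 17.

17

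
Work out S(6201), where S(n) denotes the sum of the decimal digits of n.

6+2+0+1 = 9

9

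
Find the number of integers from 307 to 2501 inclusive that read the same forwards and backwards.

84

The integers in [307, 2501] that read the same forwards and backwards: 313, 323, 333, 343, 353, 363, …, 2332, 2442.
84 qualify.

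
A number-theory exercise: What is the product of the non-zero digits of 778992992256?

7×7×8×9×9×2×9×9×2×2×5×6 = 617258880

617258880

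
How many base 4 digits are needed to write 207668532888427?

24

207668532888427 in base 4 is 233031332121020210031223, which has 24 digits.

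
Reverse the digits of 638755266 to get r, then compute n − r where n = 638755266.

-23802570

Reverse of 638755266 is 662557836.
638755266 − 662557836 = -23802570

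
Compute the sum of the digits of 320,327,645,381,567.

62

3+2+0+3+2+7+6+4+5+3+8+1+5+6+7 = 62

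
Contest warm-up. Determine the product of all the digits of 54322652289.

5×4×3×2×2×6×5×2×2×8×9 = 2073600

2073600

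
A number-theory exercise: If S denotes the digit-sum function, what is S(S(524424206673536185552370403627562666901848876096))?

7

First digit sum: 214.
2+1+4 = 7.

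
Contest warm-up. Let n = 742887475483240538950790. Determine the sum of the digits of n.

119

7+4+2+8+8+7+4+7+5+4+8+3+2+4+0+5+3+8+9+5+0+7+9+0 = 119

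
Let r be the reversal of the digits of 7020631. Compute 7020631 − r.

Reverse of 7020631 is 1360207.
7020631 − 1360207 = 5660424

5660424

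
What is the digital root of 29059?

2+9+0+5+9 = 25
2+5 = 7

7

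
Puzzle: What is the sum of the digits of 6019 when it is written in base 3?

6019 in base 3 is 22020221.
Digit sum: 2+2+0+2+0+2+2+1 = 11.

11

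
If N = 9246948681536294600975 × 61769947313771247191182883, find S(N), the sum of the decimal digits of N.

9246948681536294600975 × 61769947313771247191182883 = 571183532871643416597119238921450836776735110925
Sum of its 48 digits: 211.

211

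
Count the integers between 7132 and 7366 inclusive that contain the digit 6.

The integers in [7132, 7366] that contain the digit 6: 7136, 7146, 7156, 7160, 7161, 7162, …, 7365, 7366.
48 qualify.

48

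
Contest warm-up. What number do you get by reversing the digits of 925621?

Reversing 925621 gives 126529.

126529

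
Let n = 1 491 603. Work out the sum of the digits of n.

1+4+9+1+6+0+3 = 24

24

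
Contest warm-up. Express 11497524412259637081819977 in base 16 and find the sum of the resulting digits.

152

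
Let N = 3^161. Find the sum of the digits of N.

360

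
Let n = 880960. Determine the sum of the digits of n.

8+8+0+9+6+0 = 31

31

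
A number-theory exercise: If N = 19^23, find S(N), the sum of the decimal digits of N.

145

19^23 = 257829627945307727248226067259
Sum of its 30 digits: 145.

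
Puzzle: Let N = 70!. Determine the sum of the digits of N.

70! = 11978571669969891796072783721689098736458938142546425857555362864628009582789845319680000000000000000
Sum of its 101 digits: 459.

459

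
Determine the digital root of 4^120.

1

The digital root of n equals n mod 9 (or 9 when 9 | n), so we need 4^120 mod 9.
4^120 ≡ 1 (mod 9), so the digital root is 1.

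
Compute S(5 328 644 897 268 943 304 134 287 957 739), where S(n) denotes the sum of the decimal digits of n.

160

5+3+2+8+6+4+4+8+9+7+2+6+8+9+4+3+3+0+4+1+3+4+2+8+7+9+5+7+7+3+9 = 160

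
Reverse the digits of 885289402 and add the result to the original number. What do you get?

1090271990

Reverse of 885289402 is 204982588.
885289402 + 204982588 = 1090271990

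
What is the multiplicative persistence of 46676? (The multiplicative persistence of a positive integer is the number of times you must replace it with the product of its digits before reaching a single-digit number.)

46676 → 6048 → 0 (2 steps)

2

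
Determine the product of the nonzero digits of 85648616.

8×5×6×4×8×6×1×6 = 276480

276480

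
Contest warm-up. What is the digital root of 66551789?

6+6+5+5+1+7+8+9 = 47
4+7 = 11
1+1 = 2

2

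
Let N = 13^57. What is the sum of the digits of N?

271

13^57 = 3124432031290254610011894949223517352998211575328796815860858733
Sum of its 64 digits: 271.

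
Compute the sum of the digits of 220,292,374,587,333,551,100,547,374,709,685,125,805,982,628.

193

2+2+0+2+9+2+3+7+4+5+8+7+3+3+3+5+5+1+1+0+0+5+4+7+3+7+4+7+0+9+6+8+5+1+2+5+8+0+5+9+8+2+6+2+8 = 193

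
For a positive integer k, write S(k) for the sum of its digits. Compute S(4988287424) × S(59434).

1400

S(4988287424) = 4+9+8+8+2+8+7+4+2+4 = 56.
S(59434) = 5+9+4+3+4 = 25.
56 · 25 = 1400.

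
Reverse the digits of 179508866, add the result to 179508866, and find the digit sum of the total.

46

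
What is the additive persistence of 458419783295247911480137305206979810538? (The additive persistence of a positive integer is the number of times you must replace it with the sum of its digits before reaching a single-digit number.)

3

458419783295247911480137305206979810538 → 178 → 16 → 7 (3 steps)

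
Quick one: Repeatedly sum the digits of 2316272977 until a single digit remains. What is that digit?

1

2+3+1+6+2+7+2+9+7+7 = 46
4+6 = 10
1+0 = 1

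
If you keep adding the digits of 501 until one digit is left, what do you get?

5+0+1 = 6

6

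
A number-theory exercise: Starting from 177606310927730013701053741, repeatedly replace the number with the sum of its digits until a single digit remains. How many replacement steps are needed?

177606310927730013701053741 → 91 → 10 → 1 (3 steps)

3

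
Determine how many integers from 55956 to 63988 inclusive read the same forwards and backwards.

80

The integers in [55956, 63988] that read the same forwards and backwards: 56065, 56165, 56265, 56365, 56465, 56565, …, 63836, 63936.
80 qualify.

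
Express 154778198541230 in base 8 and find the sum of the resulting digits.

54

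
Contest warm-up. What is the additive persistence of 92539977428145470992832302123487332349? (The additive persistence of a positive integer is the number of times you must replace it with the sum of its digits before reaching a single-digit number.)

92539977428145470992832302123487332349 → 173 → 11 → 2 (3 steps)

3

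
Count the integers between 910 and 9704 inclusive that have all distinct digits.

4492

The integers in [910, 9704] that have all distinct digits: 910, 912, 913, 914, 915, 916, …, 9703, 9704.
4492 qualify.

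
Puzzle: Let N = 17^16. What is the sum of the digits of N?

109

17^16 = 48661191875666868481
Sum of its 20 digits: 109.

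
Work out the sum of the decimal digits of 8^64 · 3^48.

8^64 · 3^48 = 500702078263459319174537025249570888246709955377400223021257741084821677152403456
Sum of its 81 digits: 333.

333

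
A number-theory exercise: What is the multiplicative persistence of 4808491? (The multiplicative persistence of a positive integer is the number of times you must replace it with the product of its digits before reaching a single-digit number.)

1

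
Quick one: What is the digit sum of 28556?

26

2+8+5+5+6 = 26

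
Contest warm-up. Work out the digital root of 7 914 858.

6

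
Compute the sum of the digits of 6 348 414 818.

47

6+3+4+8+4+1+4+8+1+8 = 47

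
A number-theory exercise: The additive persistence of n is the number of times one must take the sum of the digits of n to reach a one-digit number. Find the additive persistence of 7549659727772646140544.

2

7549659727772646140544 → 111 → 3 (2 steps)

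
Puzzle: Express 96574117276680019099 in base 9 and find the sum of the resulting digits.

96574117276680019099 in base 9 is 784371248064461345527.
Digit sum: 7+8+4+3+7+1+2+4+8+0+6+4+4+6+1+3+4+5+5+2+7 = 91.

91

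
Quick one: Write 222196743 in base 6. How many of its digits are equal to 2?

1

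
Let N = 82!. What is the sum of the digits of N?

477

82! = 475364333701284174842138206989404946643813294067993328617160934076743994734899148613007131808479167119360000000000000000000
Sum of its 123 digits: 477.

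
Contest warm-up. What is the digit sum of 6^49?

6^49 = 134713546244127343440523266742756048896
Sum of its 39 digits: 162.

162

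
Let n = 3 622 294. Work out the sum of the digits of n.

3+6+2+2+2+9+4 = 28

28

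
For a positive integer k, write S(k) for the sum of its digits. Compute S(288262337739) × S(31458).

S(288262337739) = 2+8+8+2+6+2+3+3+7+7+3+9 = 60.
S(31458) = 3+1+4+5+8 = 21.
60 · 21 = 1260.

1260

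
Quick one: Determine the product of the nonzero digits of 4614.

96

4×6×1×4 = 96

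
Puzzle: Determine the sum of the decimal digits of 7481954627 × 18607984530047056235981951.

7481954627 × 18607984530047056235981951 = 139224095953729992932534362172937277
Sum of its 36 digits: 172.

172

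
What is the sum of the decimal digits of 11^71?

338

11^71 = 86872165247938313917618876629552908322948028701285264656288400841813654211
Sum of its 74 digits: 338.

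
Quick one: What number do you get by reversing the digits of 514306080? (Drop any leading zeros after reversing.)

80603415

Reversing 514306080 gives 80603415.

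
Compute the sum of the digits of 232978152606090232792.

2+3+2+9+7+8+1+5+2+6+0+6+0+9+0+2+3+2+7+9+2 = 85

85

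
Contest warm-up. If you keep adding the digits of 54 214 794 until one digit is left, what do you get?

9

5+4+2+1+4+7+9+4 = 36
3+6 = 9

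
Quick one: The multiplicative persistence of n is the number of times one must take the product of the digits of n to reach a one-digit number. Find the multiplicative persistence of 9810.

1

9810 → 0 (1 step)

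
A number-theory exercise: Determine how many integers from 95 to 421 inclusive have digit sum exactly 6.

18

The integers in [95, 421] that have digit sum exactly 6: 105, 114, 123, 132, 141, 150, …, 411, 420.
18 qualify.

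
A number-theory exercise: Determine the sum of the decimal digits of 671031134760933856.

73

6+7+1+0+3+1+1+3+4+7+6+0+9+3+3+8+5+6 = 73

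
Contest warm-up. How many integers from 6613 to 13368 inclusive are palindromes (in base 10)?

The integers in [6613, 13368] that are palindromes (in base 10): 6666, 6776, 6886, 6996, 7007, 7117, …, 13231, 13331.
68 qualify.

68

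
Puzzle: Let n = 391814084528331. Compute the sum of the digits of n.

60

3+9+1+8+1+4+0+8+4+5+2+8+3+3+1 = 60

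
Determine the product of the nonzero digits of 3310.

9

3×3×1 = 9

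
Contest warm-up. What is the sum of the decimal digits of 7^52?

7^52 = 88124787089723195184393736687912818113311201
Sum of its 44 digits: 196.

196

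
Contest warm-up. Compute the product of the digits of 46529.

4×6×5×2×9 = 2160

2160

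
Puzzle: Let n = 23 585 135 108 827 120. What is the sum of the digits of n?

61

2+3+5+8+5+1+3+5+1+0+8+8+2+7+1+2+0 = 61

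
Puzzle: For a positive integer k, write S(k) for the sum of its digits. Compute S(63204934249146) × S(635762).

1653

S(63204934249146) = 6+3+2+0+4+9+3+4+2+4+9+1+4+6 = 57.
S(635762) = 6+3+5+7+6+2 = 29.
57 · 29 = 1653.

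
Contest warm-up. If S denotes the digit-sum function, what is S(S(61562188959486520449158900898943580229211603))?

7

First digit sum: 205.
2+0+5 = 7.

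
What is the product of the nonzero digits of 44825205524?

512000

4×4×8×2×5×2×5×5×2×4 = 512000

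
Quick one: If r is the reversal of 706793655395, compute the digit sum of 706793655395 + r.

Reversal of 706793655395 is 593556397607; 706793655395 + 593556397607 = 1300350053002.
Digit sum of 1300350053002: 1+3+0+0+3+5+0+0+5+3+0+0+2 = 22.

22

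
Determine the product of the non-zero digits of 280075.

560

2×8×7×5 = 560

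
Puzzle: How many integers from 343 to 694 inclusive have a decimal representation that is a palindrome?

35

The integers in [343, 694] that have a decimal representation that is a palindrome: 343, 353, 363, 373, 383, 393, …, 676, 686.
35 qualify.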